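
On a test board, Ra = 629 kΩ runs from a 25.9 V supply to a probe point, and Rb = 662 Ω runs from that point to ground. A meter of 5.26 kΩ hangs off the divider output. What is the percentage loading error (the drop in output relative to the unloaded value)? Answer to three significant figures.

Unloaded V = 25.9 × 662/629700 = 0.027230 V.
Loaded: Rb‖R_L = 588.0 Ω, giving V = 25.9 × 588.0/629600 = 0.024189 V.
Drop = (0.027230 − 0.024189) / 0.027230 = 11.2 %.

11.2 %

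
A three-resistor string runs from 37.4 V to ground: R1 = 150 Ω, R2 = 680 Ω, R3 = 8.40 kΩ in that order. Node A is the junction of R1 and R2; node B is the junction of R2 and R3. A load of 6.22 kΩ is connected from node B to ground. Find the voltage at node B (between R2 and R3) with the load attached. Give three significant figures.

V ≈ 30.4 V

At node B, R3 is in parallel with the load: R3‖R_L = 3574 Ω.
Below node A the resistance is R2 + (R3‖R_L) = 4254 Ω, so V_A = 37.4 × 4254/4404 = 36.13 V.
Then V_B = V_A × (R3‖R_L)/(R2 + R3‖R_L) = 36.13 × 3574/4254 = 30.4 V.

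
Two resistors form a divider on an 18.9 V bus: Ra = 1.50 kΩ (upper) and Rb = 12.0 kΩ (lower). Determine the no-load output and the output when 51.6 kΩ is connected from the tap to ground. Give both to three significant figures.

Unloaded: 16.8 V; loaded: 16.4 V

Open-circuit: V = 18.9 × 12.0/(1.50 + 12.0) = 16.8 V.
With the load, Rb becomes Rb‖R_L = 9.736 kΩ, so V = 18.9 × 9.736/11.24 = 16.4 V.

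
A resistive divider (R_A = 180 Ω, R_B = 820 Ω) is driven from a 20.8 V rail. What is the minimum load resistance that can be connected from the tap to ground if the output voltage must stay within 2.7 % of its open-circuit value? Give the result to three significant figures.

R_L(min) ≈ 5.32 kΩ

Output resistance R_th = R_A‖R_B = (180 × 820)/1000 = 147.6 Ω.
The fractional drop is R_th/(R_th + R_L); requiring this ≤ 0.0270 gives R_L ≥ R_th(1/0.0270 − 1) = 147.6 × 36.04 = 5.32 kΩ.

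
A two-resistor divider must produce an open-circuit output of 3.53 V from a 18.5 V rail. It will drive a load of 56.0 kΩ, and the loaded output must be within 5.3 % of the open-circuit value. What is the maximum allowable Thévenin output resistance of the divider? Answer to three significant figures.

R_th ≤ 3.13 kΩ

Loading drop = R_th/(R_th + R_L) ≤ 0.0530, so R_th ≤ R_L · ε/(1−ε) = 56.0 kΩ × 0.0530/0.9470 = 3.13 kΩ.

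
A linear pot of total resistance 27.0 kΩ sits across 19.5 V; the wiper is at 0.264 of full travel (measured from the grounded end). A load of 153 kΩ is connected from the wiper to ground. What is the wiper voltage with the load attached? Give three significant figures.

V ≈ 4.98 V

The wiper splits the pot into (1−α)R = 19.87 kΩ above and αR = 7.128 kΩ below.
Lower section ‖ load = 6.811 kΩ.
V_wiper = 19.5 × 6.811/(19.87 + 6.811) = 4.98 V.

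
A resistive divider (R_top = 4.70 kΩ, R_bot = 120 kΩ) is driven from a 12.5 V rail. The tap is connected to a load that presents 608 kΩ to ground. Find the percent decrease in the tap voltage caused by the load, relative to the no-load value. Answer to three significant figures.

0.738 %

The divider's output (Thévenin) resistance is R_top‖R_bot = 4.523 kΩ.
Fractional drop under load = R_th/(R_th + R_L) = 4.523 / (4.523 + 608) = 0.007384.
So the output falls by 0.738 %.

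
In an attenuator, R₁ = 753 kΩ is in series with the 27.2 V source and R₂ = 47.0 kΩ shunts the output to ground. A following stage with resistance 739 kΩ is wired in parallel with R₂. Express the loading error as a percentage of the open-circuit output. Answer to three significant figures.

5.65 %

The divider's output (Thévenin) resistance is R₁‖R₂ = 44.24 kΩ.
Fractional drop under load = R_th/(R_th + R_L) = 44.24 / (44.24 + 739) = 0.05648.
So the output falls by 5.65 %.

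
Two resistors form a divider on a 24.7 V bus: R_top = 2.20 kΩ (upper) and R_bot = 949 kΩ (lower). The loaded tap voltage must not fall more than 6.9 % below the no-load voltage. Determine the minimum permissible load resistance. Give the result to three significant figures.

Output resistance R_th = R_top‖R_bot = (2.20 × 949)/951.2 = 2.195 kΩ.
The fractional drop is R_th/(R_th + R_L); requiring this ≤ 0.0690 gives R_L ≥ R_th(1/0.0690 − 1) = 2.195 × 13.49 = 29.6 kΩ.

R_L(min) ≈ 29.6 kΩ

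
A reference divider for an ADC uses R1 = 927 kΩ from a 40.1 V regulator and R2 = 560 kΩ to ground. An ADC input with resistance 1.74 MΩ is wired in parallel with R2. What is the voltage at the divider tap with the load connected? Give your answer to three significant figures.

The load sits in parallel with R2: R2‖R_L = (560 × 1740) / (560 + 1740) = 423.7 kΩ.
V_out = 40.1 × 423.7 / (927 + 423.7) = 40.1 × 423.7/1351 = 12.6 V.

V_out ≈ 12.6 V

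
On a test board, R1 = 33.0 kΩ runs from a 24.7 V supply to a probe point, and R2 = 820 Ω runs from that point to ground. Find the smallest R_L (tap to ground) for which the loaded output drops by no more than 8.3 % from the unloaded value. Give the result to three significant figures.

R_L(min) ≈ 8.84 kΩ

Output resistance R_th = R1‖R2 = (33000 × 820)/33820 = 800.1 Ω.
The fractional drop is R_th/(R_th + R_L); requiring this ≤ 0.0830 gives R_L ≥ R_th(1/0.0830 − 1) = 800.1 × 11.05 = 8.84 kΩ.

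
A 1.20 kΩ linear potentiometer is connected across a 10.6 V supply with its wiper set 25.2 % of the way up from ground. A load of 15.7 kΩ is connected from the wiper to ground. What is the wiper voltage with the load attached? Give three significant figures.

The wiper splits the pot into (1−α)R = 897.6 Ω above and αR = 302.4 Ω below.
Lower section ‖ load = 296.7 Ω.
V_wiper = 10.6 × 296.7/(897.6 + 296.7) = 2.63 V.

V ≈ 2.63 V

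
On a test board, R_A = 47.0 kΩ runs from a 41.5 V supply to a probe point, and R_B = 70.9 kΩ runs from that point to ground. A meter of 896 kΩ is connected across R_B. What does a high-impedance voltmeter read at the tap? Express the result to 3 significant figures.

The load sits in parallel with R_B: R_B‖R_L = (70.9 × 896) / (70.9 + 896) = 65.70 kΩ.
V_out = 41.5 × 65.70 / (47.0 + 65.70) = 41.5 × 65.70/112.7 = 24.2 V.

V_out ≈ 24.2 V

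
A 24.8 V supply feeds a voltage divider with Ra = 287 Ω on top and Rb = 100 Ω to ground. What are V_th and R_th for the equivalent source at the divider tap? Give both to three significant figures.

V_th = 6.41 V, R_th = 74.2 Ω

V_th is the open-circuit tap voltage: 24.8 × 100/(287 + 100) = 6.41 V.
With the supply zeroed, Ra and Rb appear in parallel from the tap: R_th = Ra‖Rb = (287 × 100)/387.0 = 74.2 Ω.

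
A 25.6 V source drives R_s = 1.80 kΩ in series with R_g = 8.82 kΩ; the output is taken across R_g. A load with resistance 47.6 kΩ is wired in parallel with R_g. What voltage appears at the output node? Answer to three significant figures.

V_out ≈ 20.6 V

The load sits in parallel with R_g: R_g‖R_L = (8.82 × 47.6) / (8.82 + 47.6) = 7.441 kΩ.
V_out = 25.6 × 7.441 / (1.80 + 7.441) = 25.6 × 7.441/9.241 = 20.6 V.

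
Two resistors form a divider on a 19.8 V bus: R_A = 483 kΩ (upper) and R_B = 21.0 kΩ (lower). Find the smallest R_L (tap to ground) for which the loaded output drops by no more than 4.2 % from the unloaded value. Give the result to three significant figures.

Output resistance R_th = R_A‖R_B = (483 × 21.0)/504.0 = 20.12 kΩ.
The fractional drop is R_th/(R_th + R_L); requiring this ≤ 0.0420 gives R_L ≥ R_th(1/0.0420 − 1) = 20.12 × 22.81 = 459 kΩ.

R_L(min) ≈ 459 kΩ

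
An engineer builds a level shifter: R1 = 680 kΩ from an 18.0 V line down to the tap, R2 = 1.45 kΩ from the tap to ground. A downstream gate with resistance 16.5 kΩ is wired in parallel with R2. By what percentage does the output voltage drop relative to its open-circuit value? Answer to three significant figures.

8.06 %

The divider's output (Thévenin) resistance is R1‖R2 = 1.447 kΩ.
Fractional drop under load = R_th/(R_th + R_L) = 1.447 / (1.447 + 16.5) = 0.08062.
So the output falls by 8.06 %.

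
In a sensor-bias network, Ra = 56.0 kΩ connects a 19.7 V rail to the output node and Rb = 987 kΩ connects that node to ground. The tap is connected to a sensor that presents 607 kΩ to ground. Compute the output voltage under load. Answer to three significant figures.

The load sits in parallel with Rb: Rb‖R_L = (987 × 607) / (987 + 607) = 375.9 kΩ.
V_out = 19.7 × 375.9 / (56.0 + 375.9) = 19.7 × 375.9/431.9 = 17.1 V.

V_out ≈ 17.1 V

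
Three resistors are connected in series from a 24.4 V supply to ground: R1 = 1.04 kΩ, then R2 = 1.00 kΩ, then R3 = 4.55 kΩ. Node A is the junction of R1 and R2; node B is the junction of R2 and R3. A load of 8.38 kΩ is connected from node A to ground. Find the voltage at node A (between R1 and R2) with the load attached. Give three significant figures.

Below node A the series string R2+R3 = 5.550 kΩ sits in parallel with the 8.38 kΩ load: 3.339 kΩ.
V_A = 24.4 × 3.339/(1.04 + 3.339) = 18.6 V.

V ≈ 18.6 V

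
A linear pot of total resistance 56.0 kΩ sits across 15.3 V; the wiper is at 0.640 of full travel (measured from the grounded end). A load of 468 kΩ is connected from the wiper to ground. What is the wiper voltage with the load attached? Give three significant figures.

The wiper splits the pot into (1−α)R = 20.16 kΩ above and αR = 35.84 kΩ below.
Lower section ‖ load = 33.29 kΩ.
V_wiper = 15.3 × 33.29/(20.16 + 33.29) = 9.53 V.

V ≈ 9.53 V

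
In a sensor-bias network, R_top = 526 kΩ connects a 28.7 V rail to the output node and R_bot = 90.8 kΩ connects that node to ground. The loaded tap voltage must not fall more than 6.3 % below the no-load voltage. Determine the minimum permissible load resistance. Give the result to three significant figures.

Output resistance R_th = R_top‖R_bot = (526 × 90.8)/616.8 = 77.43 kΩ.
The fractional drop is R_th/(R_th + R_L); requiring this ≤ 0.0630 gives R_L ≥ R_th(1/0.0630 − 1) = 77.43 × 14.87 = 1.15 MΩ.

R_L(min) ≈ 1.15 MΩ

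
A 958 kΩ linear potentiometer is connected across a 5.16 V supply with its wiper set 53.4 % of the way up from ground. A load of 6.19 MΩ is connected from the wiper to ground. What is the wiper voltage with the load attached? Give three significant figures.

V ≈ 2.65 V

The wiper splits the pot into (1−α)R = 446.4 kΩ above and αR = 511.6 kΩ below.
Lower section ‖ load = 472.5 kΩ.
V_wiper = 5.16 × 472.5/(446.4 + 472.5) = 2.65 V.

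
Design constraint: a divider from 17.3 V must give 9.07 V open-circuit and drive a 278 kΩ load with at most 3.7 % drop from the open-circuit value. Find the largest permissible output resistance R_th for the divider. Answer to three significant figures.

Loading drop = R_th/(R_th + R_L) ≤ 0.0370, so R_th ≤ R_L · ε/(1−ε) = 278 kΩ × 0.0370/0.9630 = 10.7 kΩ.

R_th ≤ 10.7 kΩ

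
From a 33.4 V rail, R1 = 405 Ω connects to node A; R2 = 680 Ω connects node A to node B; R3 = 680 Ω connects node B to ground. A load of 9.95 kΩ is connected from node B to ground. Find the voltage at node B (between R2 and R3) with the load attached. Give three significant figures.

At node B, R3 is in parallel with the load: R3‖R_L = 636.5 Ω.
Below node A the resistance is R2 + (R3‖R_L) = 1317 Ω, so V_A = 33.4 × 1317/1722 = 25.54 V.
Then V_B = V_A × (R3‖R_L)/(R2 + R3‖R_L) = 25.54 × 636.5/1317 = 12.3 V.

V ≈ 12.3 V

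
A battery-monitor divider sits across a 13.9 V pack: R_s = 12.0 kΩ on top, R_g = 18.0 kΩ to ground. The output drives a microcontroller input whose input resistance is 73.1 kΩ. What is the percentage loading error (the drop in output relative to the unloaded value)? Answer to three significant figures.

8.97 %

Unloaded V = 13.9 × 18.0/30.00 = 8.3400 V.
Loaded: R_g‖R_L = 14.44 kΩ, giving V = 13.9 × 14.44/26.44 = 7.5922 V.
Drop = (8.3400 − 7.5922) / 8.3400 = 8.97 %.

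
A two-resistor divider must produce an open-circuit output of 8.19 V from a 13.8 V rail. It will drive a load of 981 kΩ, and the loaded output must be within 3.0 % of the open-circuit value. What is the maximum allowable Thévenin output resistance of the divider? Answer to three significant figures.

Loading drop = R_th/(R_th + R_L) ≤ 0.0300, so R_th ≤ R_L · ε/(1−ε) = 981 kΩ × 0.0300/0.9700 = 30.3 kΩ.
(Any R1, R2 with R2/(R1+R2) = 0.593 and R1‖R2 ≤ 30.3 kΩ will meet the spec.)

R_th ≤ 30.3 kΩ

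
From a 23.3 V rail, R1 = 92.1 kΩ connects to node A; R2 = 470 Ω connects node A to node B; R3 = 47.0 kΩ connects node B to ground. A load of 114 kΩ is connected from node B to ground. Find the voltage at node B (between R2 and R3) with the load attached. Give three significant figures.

At node B, R3 is in parallel with the load: R3‖R_L = 33280 Ω.
Below node A the resistance is R2 + (R3‖R_L) = 33750 Ω, so V_A = 23.3 × 33750/125800 = 6.248 V.
Then V_B = V_A × (R3‖R_L)/(R2 + R3‖R_L) = 6.248 × 33280/33750 = 6.16 V.

V ≈ 6.16 V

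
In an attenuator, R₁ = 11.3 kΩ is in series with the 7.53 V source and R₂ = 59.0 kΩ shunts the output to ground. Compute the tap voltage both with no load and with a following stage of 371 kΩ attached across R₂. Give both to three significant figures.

Open-circuit: V = 7.53 × 59.0/(11.3 + 59.0) = 6.32 V.
With the load, R₂ becomes R₂‖R_L = 50.90 kΩ, so V = 7.53 × 50.90/62.20 = 6.16 V.

Unloaded: 6.32 V; loaded: 6.16 V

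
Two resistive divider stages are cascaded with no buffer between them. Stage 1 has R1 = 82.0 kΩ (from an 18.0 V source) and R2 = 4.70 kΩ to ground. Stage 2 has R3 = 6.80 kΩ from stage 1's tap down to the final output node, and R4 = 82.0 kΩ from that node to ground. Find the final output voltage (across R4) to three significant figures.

V_out ≈ 0.858 V

Stage 2 presents R3+R4 = 88.80 kΩ as a load on stage 1's tap.
Stage 1's lower leg becomes R2‖(R3+R4) = 4.464 kΩ, so V_mid = 18.0 × 4.464/86.46 = 0.9293 V.
Stage 2 is itself unloaded: V_out = V_mid × R4/(R3+R4) = 0.9293 × 82.0/88.80 = 0.858 V.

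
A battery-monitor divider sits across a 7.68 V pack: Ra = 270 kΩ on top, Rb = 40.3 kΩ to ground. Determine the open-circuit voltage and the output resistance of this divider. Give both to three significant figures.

V_th is the open-circuit tap voltage: 7.68 × 40.3/(270 + 40.3) = 0.997 V.
With the supply zeroed, Ra and Rb appear in parallel from the tap: R_th = Ra‖Rb = (270 × 40.3)/310.3 = 35.1 kΩ.

V_th = 0.997 V, R_th = 35.1 kΩ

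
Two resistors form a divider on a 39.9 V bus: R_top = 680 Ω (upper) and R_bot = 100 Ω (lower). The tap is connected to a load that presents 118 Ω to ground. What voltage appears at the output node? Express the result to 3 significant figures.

The load sits in parallel with R_bot: R_bot‖R_L = (100 × 118) / (100 + 118) = 54.13 Ω.
V_out = 39.9 × 54.13 / (680 + 54.13) = 39.9 × 54.13/734.1 = 2.94 V.

V_out ≈ 2.94 V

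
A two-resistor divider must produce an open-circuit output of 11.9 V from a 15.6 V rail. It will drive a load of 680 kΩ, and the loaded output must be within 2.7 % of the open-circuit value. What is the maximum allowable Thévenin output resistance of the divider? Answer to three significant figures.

Loading drop = R_th/(R_th + R_L) ≤ 0.0270, so R_th ≤ R_L · ε/(1−ε) = 680 kΩ × 0.0270/0.9730 = 18.9 kΩ.
(Any R1, R2 with R2/(R1+R2) = 0.763 and R1‖R2 ≤ 18.9 kΩ will meet the spec.)

R_th ≤ 18.9 kΩ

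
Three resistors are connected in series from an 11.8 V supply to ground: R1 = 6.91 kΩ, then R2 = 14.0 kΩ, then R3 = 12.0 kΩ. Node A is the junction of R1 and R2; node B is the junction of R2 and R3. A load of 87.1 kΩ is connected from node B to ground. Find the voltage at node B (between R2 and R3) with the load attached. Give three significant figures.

V ≈ 3.96 V

At node B, R3 is in parallel with the load: R3‖R_L = 10.55 kΩ.
Below node A the resistance is R2 + (R3‖R_L) = 24.55 kΩ, so V_A = 11.8 × 24.55/31.46 = 9.208 V.
Then V_B = V_A × (R3‖R_L)/(R2 + R3‖R_L) = 9.208 × 10.55/24.55 = 3.96 V.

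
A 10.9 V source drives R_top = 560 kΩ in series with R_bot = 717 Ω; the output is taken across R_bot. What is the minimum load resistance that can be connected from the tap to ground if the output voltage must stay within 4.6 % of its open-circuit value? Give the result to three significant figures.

Output resistance R_th = R_top‖R_bot = (560000 × 717)/560700 = 716.1 Ω.
The fractional drop is R_th/(R_th + R_L); requiring this ≤ 0.0460 gives R_L ≥ R_th(1/0.0460 − 1) = 716.1 × 20.74 = 14.9 kΩ.

R_L(min) ≈ 14.9 kΩ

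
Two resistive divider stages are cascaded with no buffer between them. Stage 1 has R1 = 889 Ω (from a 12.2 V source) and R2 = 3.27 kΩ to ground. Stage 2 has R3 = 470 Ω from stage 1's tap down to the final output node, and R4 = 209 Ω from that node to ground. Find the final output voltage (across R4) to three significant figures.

Stage 2 presents R3+R4 = 679.0 Ω as a load on stage 1's tap.
Stage 1's lower leg becomes R2‖(R3+R4) = 562.3 Ω, so V_mid = 12.2 × 562.3/1451 = 4.727 V.
Stage 2 is itself unloaded: V_out = V_mid × R4/(R3+R4) = 4.727 × 209/679.0 = 1.45 V.

V_out ≈ 1.45 V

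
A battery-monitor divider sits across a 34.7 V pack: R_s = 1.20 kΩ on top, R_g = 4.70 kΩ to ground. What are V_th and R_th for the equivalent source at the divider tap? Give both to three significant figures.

V_th is the open-circuit tap voltage: 34.7 × 4.70/(1.20 + 4.70) = 27.6 V.
With the supply zeroed, R_s and R_g appear in parallel from the tap: R_th = R_s‖R_g = (1.20 × 4.70)/5.900 = 956 Ω.

V_th = 27.6 V, R_th = 956 Ω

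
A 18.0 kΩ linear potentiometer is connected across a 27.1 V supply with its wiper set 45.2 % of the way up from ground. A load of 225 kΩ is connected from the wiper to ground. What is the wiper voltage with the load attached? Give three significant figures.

The wiper splits the pot into (1−α)R = 9.864 kΩ above and αR = 8.136 kΩ below.
Lower section ‖ load = 7.852 kΩ.
V_wiper = 27.1 × 7.852/(9.864 + 7.852) = 12.0 V.

V ≈ 12.0 V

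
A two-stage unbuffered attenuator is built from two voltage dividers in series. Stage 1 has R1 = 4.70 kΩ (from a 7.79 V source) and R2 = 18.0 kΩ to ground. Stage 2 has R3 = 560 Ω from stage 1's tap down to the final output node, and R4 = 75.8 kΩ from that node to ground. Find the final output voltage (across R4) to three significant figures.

Stage 2 presents R3+R4 = 76360 Ω as a load on stage 1's tap.
Stage 1's lower leg becomes R2‖(R3+R4) = 14570 Ω, so V_mid = 7.79 × 14570/19270 = 5.890 V.
Stage 2 is itself unloaded: V_out = V_mid × R4/(R3+R4) = 5.890 × 75800/76360 = 5.85 V.

V_out ≈ 5.85 V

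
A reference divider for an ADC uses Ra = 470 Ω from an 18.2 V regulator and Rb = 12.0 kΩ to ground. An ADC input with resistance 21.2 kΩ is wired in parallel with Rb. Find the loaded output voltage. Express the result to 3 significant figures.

The load sits in parallel with Rb: Rb‖R_L = (12000 × 21200) / (12000 + 21200) = 7663 Ω.
V_out = 18.2 × 7663 / (470 + 7663) = 18.2 × 7663/8133 = 17.1 V.

V_out ≈ 17.1 V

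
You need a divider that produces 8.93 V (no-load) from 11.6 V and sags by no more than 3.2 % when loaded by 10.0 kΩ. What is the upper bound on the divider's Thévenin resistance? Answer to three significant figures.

R_th ≤ 331 Ω

Loading drop = R_th/(R_th + R_L) ≤ 0.0320, so R_th ≤ R_L · ε/(1−ε) = 10.0 kΩ × 0.0320/0.9680 = 331 Ω.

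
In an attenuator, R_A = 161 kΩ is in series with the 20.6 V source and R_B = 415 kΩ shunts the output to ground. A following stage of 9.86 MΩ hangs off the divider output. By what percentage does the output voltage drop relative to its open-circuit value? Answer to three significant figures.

1.16 %

The divider's output (Thévenin) resistance is R_A‖R_B = 116.0 kΩ.
Fractional drop under load = R_th/(R_th + R_L) = 116.0 / (116.0 + 9860) = 0.01163.
So the output falls by 1.16 %.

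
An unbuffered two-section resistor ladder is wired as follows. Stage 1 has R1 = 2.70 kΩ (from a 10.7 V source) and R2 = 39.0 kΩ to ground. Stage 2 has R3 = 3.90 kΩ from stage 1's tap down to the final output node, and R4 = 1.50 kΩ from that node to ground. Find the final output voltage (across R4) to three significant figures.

V_out ≈ 1.89 V

Stage 2 presents R3+R4 = 5.400 kΩ as a load on stage 1's tap.
Stage 1's lower leg becomes R2‖(R3+R4) = 4.743 kΩ, so V_mid = 10.7 × 4.743/7.443 = 6.819 V.
Stage 2 is itself unloaded: V_out = V_mid × R4/(R3+R4) = 6.819 × 1.50/5.400 = 1.89 V.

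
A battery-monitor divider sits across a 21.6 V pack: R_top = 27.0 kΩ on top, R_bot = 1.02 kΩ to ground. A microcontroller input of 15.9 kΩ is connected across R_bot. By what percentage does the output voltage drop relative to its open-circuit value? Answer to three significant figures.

5.82 %

The divider's output (Thévenin) resistance is R_top‖R_bot = 0.9829 kΩ.
Fractional drop under load = R_th/(R_th + R_L) = 0.9829 / (0.9829 + 15.9) = 0.05822.
So the output falls by 5.82 %.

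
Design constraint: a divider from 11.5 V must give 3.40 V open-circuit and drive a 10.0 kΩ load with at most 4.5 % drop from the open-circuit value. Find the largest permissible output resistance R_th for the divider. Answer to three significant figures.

Loading drop = R_th/(R_th + R_L) ≤ 0.0450, so R_th ≤ R_L · ε/(1−ε) = 10.0 kΩ × 0.0450/0.9550 = 471 Ω.

R_th ≤ 471 Ω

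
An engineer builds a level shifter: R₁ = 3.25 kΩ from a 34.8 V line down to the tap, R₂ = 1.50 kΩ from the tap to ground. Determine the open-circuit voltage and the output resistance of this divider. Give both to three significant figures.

V_th = 11.0 V, R_th = 1.03 kΩ

V_th is the open-circuit tap voltage: 34.8 × 1.50/(3.25 + 1.50) = 11.0 V.
With the supply zeroed, R₁ and R₂ appear in parallel from the tap: R_th = R₁‖R₂ = (3.25 × 1.50)/4.750 = 1.03 kΩ.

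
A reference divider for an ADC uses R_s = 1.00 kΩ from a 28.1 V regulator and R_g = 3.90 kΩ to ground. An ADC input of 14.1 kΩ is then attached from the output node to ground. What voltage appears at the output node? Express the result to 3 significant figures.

V_out ≈ 21.2 V

The load sits in parallel with R_g: R_g‖R_L = (3.90 × 14.1) / (3.90 + 14.1) = 3.055 kΩ.
V_out = 28.1 × 3.055 / (1.00 + 3.055) = 28.1 × 3.055/4.055 = 21.2 V.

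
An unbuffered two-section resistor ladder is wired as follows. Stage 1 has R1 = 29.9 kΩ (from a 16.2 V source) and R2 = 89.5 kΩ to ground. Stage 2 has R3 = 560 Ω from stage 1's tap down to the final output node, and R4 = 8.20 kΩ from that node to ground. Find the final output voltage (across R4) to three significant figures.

Stage 2 presents R3+R4 = 8760 Ω as a load on stage 1's tap.
Stage 1's lower leg becomes R2‖(R3+R4) = 7979 Ω, so V_mid = 16.2 × 7979/37880 = 3.412 V.
Stage 2 is itself unloaded: V_out = V_mid × R4/(R3+R4) = 3.412 × 8200/8760 = 3.19 V.

V_out ≈ 3.19 V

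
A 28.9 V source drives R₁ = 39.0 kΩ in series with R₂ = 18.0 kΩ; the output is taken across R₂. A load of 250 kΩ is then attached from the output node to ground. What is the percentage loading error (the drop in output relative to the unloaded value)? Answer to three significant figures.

The divider's output (Thévenin) resistance is R₁‖R₂ = 12.32 kΩ.
Fractional drop under load = R_th/(R_th + R_L) = 12.32 / (12.32 + 250) = 0.04695.
So the output falls by 4.70 %.

4.70 %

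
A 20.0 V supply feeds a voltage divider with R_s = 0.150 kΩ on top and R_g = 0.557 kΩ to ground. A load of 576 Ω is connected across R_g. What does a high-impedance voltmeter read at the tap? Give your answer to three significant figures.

The load sits in parallel with R_g: R_g‖R_L = (557 × 576) / (557 + 576) = 283.2 Ω.
V_out = 20.0 × 283.2 / (150 + 283.2) = 20.0 × 283.2/433.2 = 13.1 V.

V_out ≈ 13.1 V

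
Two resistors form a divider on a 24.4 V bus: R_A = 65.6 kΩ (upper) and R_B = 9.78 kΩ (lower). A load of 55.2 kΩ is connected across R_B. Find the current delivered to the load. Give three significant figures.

I_L ≈ 0.0497 mA

R_B‖R_L = 8.308 kΩ; V_out = 24.4 × 8.308/73.91 = 2.743 V.
I_L = V_out / R_L = 2.743 / 55.2 kΩ = 0.0497 mA.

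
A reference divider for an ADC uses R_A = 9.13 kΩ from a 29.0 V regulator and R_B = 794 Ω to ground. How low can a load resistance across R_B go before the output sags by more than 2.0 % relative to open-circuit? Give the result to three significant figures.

R_L(min) ≈ 35.8 kΩ

Output resistance R_th = R_A‖R_B = (9130 × 794)/9924 = 730.5 Ω.
The fractional drop is R_th/(R_th + R_L); requiring this ≤ 0.0200 gives R_L ≥ R_th(1/0.0200 − 1) = 730.5 × 49.00 = 35.8 kΩ.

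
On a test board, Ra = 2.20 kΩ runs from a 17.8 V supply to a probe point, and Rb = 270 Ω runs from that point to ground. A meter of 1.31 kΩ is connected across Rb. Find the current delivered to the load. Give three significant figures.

Rb‖R_L = 223.9 Ω; V_out = 17.8 × 223.9/2424 = 1.644 V.
I_L = V_out / R_L = 1.644 / 1.31 kΩ = 1.25 mA.

I_L ≈ 1.25 mA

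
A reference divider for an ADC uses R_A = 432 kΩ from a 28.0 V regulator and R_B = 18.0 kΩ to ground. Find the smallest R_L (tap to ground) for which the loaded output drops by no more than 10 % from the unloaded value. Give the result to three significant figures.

Output resistance R_th = R_A‖R_B = (432 × 18.0)/450.0 = 17.28 kΩ.
The fractional drop is R_th/(R_th + R_L); requiring this ≤ 0.100 gives R_L ≥ R_th(1/0.100 − 1) = 17.28 × 9.000 = 156 kΩ.

R_L(min) ≈ 156 kΩ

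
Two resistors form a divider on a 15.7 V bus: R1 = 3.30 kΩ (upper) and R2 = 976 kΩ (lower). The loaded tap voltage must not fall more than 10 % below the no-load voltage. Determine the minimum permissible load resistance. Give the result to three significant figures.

R_L(min) ≈ 29.6 kΩ

Output resistance R_th = R1‖R2 = (3.30 × 976)/979.3 = 3.289 kΩ.
The fractional drop is R_th/(R_th + R_L); requiring this ≤ 0.100 gives R_L ≥ R_th(1/0.100 − 1) = 3.289 × 9.000 = 29.6 kΩ.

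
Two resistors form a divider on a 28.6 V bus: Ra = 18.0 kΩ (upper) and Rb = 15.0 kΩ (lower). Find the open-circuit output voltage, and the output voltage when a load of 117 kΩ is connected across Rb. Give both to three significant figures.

Unloaded: 13.0 V; loaded: 12.2 V

Open-circuit: V = 28.6 × 15.0/(18.0 + 15.0) = 13.0 V.
With the load, Rb becomes Rb‖R_L = 13.30 kΩ, so V = 28.6 × 13.30/31.30 = 12.2 V.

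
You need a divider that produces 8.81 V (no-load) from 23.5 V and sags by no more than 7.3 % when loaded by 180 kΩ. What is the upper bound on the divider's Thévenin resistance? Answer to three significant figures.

R_th ≤ 14.2 kΩ

Loading drop = R_th/(R_th + R_L) ≤ 0.0730, so R_th ≤ R_L · ε/(1−ε) = 180 kΩ × 0.0730/0.9270 = 14.2 kΩ.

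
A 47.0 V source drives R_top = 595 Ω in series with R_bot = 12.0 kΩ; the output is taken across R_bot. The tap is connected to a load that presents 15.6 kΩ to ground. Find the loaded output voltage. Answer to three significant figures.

The load sits in parallel with R_bot: R_bot‖R_L = (12000 × 15600) / (12000 + 15600) = 6783 Ω.
V_out = 47.0 × 6783 / (595 + 6783) = 47.0 × 6783/7378 = 43.2 V.
(Unloaded it would have been 44.8 V.)

V_out ≈ 43.2 V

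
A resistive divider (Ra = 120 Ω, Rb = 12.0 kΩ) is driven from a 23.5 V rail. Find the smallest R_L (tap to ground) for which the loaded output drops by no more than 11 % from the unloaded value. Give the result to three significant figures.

Output resistance R_th = Ra‖Rb = (120 × 12000)/12120 = 118.8 Ω.
The fractional drop is R_th/(R_th + R_L); requiring this ≤ 0.110 gives R_L ≥ R_th(1/0.110 − 1) = 118.8 × 8.091 = 961 Ω.

R_L(min) ≈ 961 Ω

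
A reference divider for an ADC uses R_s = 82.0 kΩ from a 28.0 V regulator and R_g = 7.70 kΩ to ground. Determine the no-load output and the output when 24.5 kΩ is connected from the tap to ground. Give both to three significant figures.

Unloaded: 2.40 V; loaded: 1.87 V

Open-circuit: V = 28.0 × 7.70/(82.0 + 7.70) = 2.40 V.
With the load, R_g becomes R_g‖R_L = 5.859 kΩ, so V = 28.0 × 5.859/87.86 = 1.87 V.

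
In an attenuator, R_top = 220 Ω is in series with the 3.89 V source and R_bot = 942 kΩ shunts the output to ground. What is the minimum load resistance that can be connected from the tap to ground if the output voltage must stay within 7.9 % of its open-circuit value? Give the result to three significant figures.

R_L(min) ≈ 2.56 kΩ

Output resistance R_th = R_top‖R_bot = (220 × 942000)/942200 = 219.9 Ω.
The fractional drop is R_th/(R_th + R_L); requiring this ≤ 0.0790 gives R_L ≥ R_th(1/0.0790 − 1) = 219.9 × 11.66 = 2.56 kΩ.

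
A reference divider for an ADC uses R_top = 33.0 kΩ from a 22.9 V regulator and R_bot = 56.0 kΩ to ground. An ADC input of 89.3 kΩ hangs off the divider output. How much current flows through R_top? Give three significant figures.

R_bot‖R_L = 34.42 kΩ, so the source sees R_top + R_bot‖R_L = 67.42 kΩ.
I = 22.9 V / 67.42 kΩ = 0.340 mA.

I ≈ 0.340 mA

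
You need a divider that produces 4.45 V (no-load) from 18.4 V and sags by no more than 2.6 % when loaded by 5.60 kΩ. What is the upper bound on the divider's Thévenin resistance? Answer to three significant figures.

Loading drop = R_th/(R_th + R_L) ≤ 0.0260, so R_th ≤ R_L · ε/(1−ε) = 5.60 kΩ × 0.0260/0.9740 = 149 Ω.
(Any R1, R2 with R2/(R1+R2) = 0.242 and R1‖R2 ≤ 149 Ω will meet the spec.)

R_th ≤ 149 Ω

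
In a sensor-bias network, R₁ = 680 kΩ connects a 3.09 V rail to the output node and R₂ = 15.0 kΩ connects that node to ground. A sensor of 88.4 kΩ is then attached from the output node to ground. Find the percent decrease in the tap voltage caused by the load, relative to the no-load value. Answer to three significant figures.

The divider's output (Thévenin) resistance is R₁‖R₂ = 14.68 kΩ.
Fractional drop under load = R_th/(R_th + R_L) = 14.68 / (14.68 + 88.4) = 0.1424.
So the output falls by 14.2 %.

14.2 %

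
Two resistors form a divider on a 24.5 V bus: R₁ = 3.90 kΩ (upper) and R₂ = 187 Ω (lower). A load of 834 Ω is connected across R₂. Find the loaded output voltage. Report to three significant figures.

V_out ≈ 0.923 V

The load sits in parallel with R₂: R₂‖R_L = (187 × 834) / (187 + 834) = 152.8 Ω.
V_out = 24.5 × 152.8 / (3900 + 152.8) = 24.5 × 152.8/4053 = 0.923 V.
(Unloaded it would have been 1.12 V.)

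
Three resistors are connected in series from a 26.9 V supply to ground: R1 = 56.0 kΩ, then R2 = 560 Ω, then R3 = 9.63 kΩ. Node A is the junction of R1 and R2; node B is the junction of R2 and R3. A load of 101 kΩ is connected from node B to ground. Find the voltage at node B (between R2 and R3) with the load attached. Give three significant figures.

At node B, R3 is in parallel with the load: R3‖R_L = 8792 Ω.
Below node A the resistance is R2 + (R3‖R_L) = 9352 Ω, so V_A = 26.9 × 9352/65350 = 3.849 V.
Then V_B = V_A × (R3‖R_L)/(R2 + R3‖R_L) = 3.849 × 8792/9352 = 3.62 V.

V ≈ 3.62 V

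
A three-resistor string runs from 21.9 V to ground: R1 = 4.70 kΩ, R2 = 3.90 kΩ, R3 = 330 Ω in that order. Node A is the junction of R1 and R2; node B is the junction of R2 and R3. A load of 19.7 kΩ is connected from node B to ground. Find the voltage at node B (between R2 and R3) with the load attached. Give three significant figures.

At node B, R3 is in parallel with the load: R3‖R_L = 324.6 Ω.
Below node A the resistance is R2 + (R3‖R_L) = 4225 Ω, so V_A = 21.9 × 4225/8925 = 10.37 V.
Then V_B = V_A × (R3‖R_L)/(R2 + R3‖R_L) = 10.37 × 324.6/4225 = 0.796 V.

V ≈ 0.796 V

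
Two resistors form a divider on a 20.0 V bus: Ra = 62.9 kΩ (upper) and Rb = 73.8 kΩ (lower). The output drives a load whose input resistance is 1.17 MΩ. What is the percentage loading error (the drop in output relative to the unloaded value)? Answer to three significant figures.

2.82 %

The divider's output (Thévenin) resistance is Ra‖Rb = 33.96 kΩ.
Fractional drop under load = R_th/(R_th + R_L) = 33.96 / (33.96 + 1170) = 0.02821.
So the output falls by 2.82 %.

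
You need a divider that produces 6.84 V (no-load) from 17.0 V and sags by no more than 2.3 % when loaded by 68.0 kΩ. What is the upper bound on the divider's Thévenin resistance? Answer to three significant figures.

Loading drop = R_th/(R_th + R_L) ≤ 0.0230, so R_th ≤ R_L · ε/(1−ε) = 68.0 kΩ × 0.0230/0.9770 = 1.60 kΩ.

R_th ≤ 1.60 kΩ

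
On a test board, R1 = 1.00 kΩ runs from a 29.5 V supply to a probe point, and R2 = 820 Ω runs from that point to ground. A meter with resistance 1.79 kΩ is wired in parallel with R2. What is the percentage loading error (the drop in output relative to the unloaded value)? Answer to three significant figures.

The divider's output (Thévenin) resistance is R1‖R2 = 450.5 Ω.
Fractional drop under load = R_th/(R_th + R_L) = 450.5 / (450.5 + 1790) = 0.2011.
So the output falls by 20.1 %.

20.1 %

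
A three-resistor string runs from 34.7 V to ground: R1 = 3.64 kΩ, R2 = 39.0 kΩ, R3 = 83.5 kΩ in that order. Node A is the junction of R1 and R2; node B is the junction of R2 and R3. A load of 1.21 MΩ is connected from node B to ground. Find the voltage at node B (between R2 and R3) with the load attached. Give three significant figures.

At node B, R3 is in parallel with the load: R3‖R_L = 78.11 kΩ.
Below node A the resistance is R2 + (R3‖R_L) = 117.1 kΩ, so V_A = 34.7 × 117.1/120.7 = 33.65 V.
Then V_B = V_A × (R3‖R_L)/(R2 + R3‖R_L) = 33.65 × 78.11/117.1 = 22.4 V.

V ≈ 22.4 V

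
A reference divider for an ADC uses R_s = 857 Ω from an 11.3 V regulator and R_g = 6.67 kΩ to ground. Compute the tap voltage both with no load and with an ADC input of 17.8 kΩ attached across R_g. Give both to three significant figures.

Open-circuit: V = 11.3 × 6670/(857 + 6670) = 10.0 V.
With the load, R_g becomes R_g‖R_L = 4852 Ω, so V = 11.3 × 4852/5709 = 9.60 V.

Unloaded: 10.0 V; loaded: 9.60 V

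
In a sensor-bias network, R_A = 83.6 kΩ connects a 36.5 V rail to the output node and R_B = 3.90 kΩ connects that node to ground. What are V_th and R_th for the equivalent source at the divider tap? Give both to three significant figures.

V_th is the open-circuit tap voltage: 36.5 × 3.90/(83.6 + 3.90) = 1.63 V.
With the supply zeroed, R_A and R_B appear in parallel from the tap: R_th = R_A‖R_B = (83.6 × 3.90)/87.50 = 3.73 kΩ.

V_th = 1.63 V, R_th = 3.73 kΩ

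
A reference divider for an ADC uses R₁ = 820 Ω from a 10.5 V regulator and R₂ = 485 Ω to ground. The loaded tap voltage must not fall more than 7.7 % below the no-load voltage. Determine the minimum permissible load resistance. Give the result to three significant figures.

Output resistance R_th = R₁‖R₂ = (820 × 485)/1305 = 304.8 Ω.
The fractional drop is R_th/(R_th + R_L); requiring this ≤ 0.0770 gives R_L ≥ R_th(1/0.0770 − 1) = 304.8 × 11.99 = 3.65 kΩ.

R_L(min) ≈ 3.65 kΩ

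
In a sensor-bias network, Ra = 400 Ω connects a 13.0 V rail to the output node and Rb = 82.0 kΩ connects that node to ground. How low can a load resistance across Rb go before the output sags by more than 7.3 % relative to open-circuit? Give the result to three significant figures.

Output resistance R_th = Ra‖Rb = (400 × 82000)/82400 = 398.1 Ω.
The fractional drop is R_th/(R_th + R_L); requiring this ≤ 0.0730 gives R_L ≥ R_th(1/0.0730 − 1) = 398.1 × 12.70 = 5.05 kΩ.

R_L(min) ≈ 5.05 kΩ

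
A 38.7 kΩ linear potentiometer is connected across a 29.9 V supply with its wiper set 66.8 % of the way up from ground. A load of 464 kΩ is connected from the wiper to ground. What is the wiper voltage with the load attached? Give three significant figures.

V ≈ 19.6 V

The wiper splits the pot into (1−α)R = 12.85 kΩ above and αR = 25.85 kΩ below.
Lower section ‖ load = 24.49 kΩ.
V_wiper = 29.9 × 24.49/(12.85 + 24.49) = 19.6 V.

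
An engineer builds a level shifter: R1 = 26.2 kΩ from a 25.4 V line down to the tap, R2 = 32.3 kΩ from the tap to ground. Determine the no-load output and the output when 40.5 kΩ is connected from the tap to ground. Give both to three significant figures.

Unloaded: 14.0 V; loaded: 10.3 V

Open-circuit: V = 25.4 × 32.3/(26.2 + 32.3) = 14.0 V.
With the load, R2 becomes R2‖R_L = 17.97 kΩ, so V = 25.4 × 17.97/44.17 = 10.3 V.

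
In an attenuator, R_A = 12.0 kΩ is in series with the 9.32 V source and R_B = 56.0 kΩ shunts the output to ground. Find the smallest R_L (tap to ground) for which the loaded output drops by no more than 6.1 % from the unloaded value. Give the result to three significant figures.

Output resistance R_th = R_A‖R_B = (12.0 × 56.0)/68.00 = 9.882 kΩ.
The fractional drop is R_th/(R_th + R_L); requiring this ≤ 0.0610 gives R_L ≥ R_th(1/0.0610 − 1) = 9.882 × 15.39 = 152 kΩ.

R_L(min) ≈ 152 kΩ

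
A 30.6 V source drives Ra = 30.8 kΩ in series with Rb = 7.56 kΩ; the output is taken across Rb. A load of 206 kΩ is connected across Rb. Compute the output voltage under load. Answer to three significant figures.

The load sits in parallel with Rb: Rb‖R_L = (7.56 × 206) / (7.56 + 206) = 7.292 kΩ.
V_out = 30.6 × 7.292 / (30.8 + 7.292) = 30.6 × 7.292/38.09 = 5.86 V.
(Unloaded it would have been 6.03 V.)

V_out ≈ 5.86 V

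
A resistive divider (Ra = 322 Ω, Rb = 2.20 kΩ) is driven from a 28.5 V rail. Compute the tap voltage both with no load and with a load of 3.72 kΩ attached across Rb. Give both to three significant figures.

Unloaded: 24.9 V; loaded: 23.1 V

Open-circuit: V = 28.5 × 2200/(322 + 2200) = 24.9 V.
With the load, Rb becomes Rb‖R_L = 1382 Ω, so V = 28.5 × 1382/1704 = 23.1 V.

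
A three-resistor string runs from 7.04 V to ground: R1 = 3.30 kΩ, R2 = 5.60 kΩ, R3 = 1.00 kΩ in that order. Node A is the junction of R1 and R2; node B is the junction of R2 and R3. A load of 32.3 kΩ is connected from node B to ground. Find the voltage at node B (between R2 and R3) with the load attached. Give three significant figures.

At node B, R3 is in parallel with the load: R3‖R_L = 0.9700 kΩ.
Below node A the resistance is R2 + (R3‖R_L) = 6.570 kΩ, so V_A = 7.04 × 6.570/9.870 = 4.686 V.
Then V_B = V_A × (R3‖R_L)/(R2 + R3‖R_L) = 4.686 × 0.9700/6.570 = 0.692 V.

V ≈ 0.692 V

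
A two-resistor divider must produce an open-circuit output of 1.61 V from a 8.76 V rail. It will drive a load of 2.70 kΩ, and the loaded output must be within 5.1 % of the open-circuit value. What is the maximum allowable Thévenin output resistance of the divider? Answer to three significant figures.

Loading drop = R_th/(R_th + R_L) ≤ 0.0510, so R_th ≤ R_L · ε/(1−ε) = 2.70 kΩ × 0.0510/0.9490 = 145 Ω.
(Any R1, R2 with R2/(R1+R2) = 0.184 and R1‖R2 ≤ 145 Ω will meet the spec.)

R_th ≤ 145 Ω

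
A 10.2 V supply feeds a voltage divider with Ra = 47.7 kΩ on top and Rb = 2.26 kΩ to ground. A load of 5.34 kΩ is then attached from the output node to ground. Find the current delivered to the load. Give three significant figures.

Rb‖R_L = 1.588 kΩ; V_out = 10.2 × 1.588/49.29 = 0.3286 V.
I_L = V_out / R_L = 0.3286 / 5.34 kΩ = 0.0615 mA.

I_L ≈ 0.0615 mA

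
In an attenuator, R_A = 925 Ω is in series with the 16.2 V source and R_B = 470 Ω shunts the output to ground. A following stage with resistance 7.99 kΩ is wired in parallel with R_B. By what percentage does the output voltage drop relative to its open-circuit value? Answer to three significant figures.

3.75 %

The divider's output (Thévenin) resistance is R_A‖R_B = 311.6 Ω.
Fractional drop under load = R_th/(R_th + R_L) = 311.6 / (311.6 + 7990) = 0.03754.
So the output falls by 3.75 %.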